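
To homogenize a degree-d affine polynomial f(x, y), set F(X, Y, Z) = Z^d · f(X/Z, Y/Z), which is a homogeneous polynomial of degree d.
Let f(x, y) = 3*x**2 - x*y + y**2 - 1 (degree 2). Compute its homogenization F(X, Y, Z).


F(X, Y, Z) = 3*X**2 - X*Y + Y**2 - Z**2

deg(f) = 2.
Substitute x = X/Z, y = Y/Z into f, then multiply by Z^2.
  monomial 3·x^2·y^0 ↦ 3·X^2·Y^0·Z^0.
  monomial -1·x^1·y^1 ↦ -1·X^1·Y^1·Z^0.
  monomial 1·x^0·y^2 ↦ 1·X^0·Y^2·Z^0.
  monomial -1·x^0·y^0 ↦ -1·X^0·Y^0·Z^2.
Collecting: F(X, Y, Z) = 3*X**2 - X*Y + Y**2 - Z**2.


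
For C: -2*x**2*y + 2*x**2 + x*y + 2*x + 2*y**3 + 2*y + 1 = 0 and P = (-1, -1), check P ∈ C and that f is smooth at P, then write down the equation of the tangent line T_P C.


Tangent line at P: -7*x + 5*y - 2 = 0.

Step 1: f(-1, -1) = 0, so P lies on C.
Step 2: partial derivatives
  f_x(x, y) = -4*x*y + 4*x + y + 2, f_y(x, y) = -2*x**2 + x + 6*y**2 + 2.
  f_x(P) = -7, f_y(P) = 5 (gradient nonzero, so P is smooth).
Step 3: tangent line at P: -7·(x − -1) + 5·(y − -1) = 0.
Expanding: -7*x + 5*y - 2 = 0.


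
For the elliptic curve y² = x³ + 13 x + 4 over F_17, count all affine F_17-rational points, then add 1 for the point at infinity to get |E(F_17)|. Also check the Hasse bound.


Affine points = {(0, 2), (0, 15), (1, 1), (1, 16), (2, 2), (2, 15), (3, 6), (3, 11), (4, 1), (4, 16), (6, 3), (6, 14), (7, 8), (7, 9), (8, 5), (8, 12), (9, 0), (11, 4), (11, 13), (12, 1), (12, 16), (15, 2), (15, 15)}; affine count = 23; |E(F_17)| = 24.

Discriminant check: Δ ∝ 4a³ + 27b² = 4·13³ + 27·4² = 4·2197 + 27·16 ≡ 6 (mod 17). Nonzero ⇒ E is nonsingular.
For each x ∈ F_17, compute rhs = x³ + 13·x + 4 mod 17, then count y ∈ F_17 with y² ≡ rhs.
  x = 0: rhs = 4, matching y values: 2, 15 (2 points).
  x = 1: rhs = 1, matching y values: 1, 16 (2 points).
  x = 2: rhs = 4, matching y values: 2, 15 (2 points).
  x = 3: rhs = 2, matching y values: 6, 11 (2 points).
  x = 4: rhs = 1, matching y values: 1, 16 (2 points).
  x = 5: rhs = 7, matching y values: none (0 points).
  x = 6: rhs = 9, matching y values: 3, 14 (2 points).
  x = 7: rhs = 13, matching y values: 8, 9 (2 points).
  x = 8: rhs = 8, matching y values: 5, 12 (2 points).
  x = 9: rhs = 0, matching y values: 0 (1 points).
  x = 10: rhs = 12, matching y values: none (0 points).
  x = 11: rhs = 16, matching y values: 4, 13 (2 points).
  x = 12: rhs = 1, matching y values: 1, 16 (2 points).
  x = 13: rhs = 7, matching y values: none (0 points).
  x = 14: rhs = 6, matching y values: none (0 points).
  x = 15: rhs = 4, matching y values: 2, 15 (2 points).
  x = 16: rhs = 7, matching y values: none (0 points).
Total affine count: 23.
Full point count |E(F_17)| = 23 + 1 = 24.
Hasse bound: |24 − (17+1)| = |6| = 6 ≤ 2√17 ≈ 8.2462 ✓.


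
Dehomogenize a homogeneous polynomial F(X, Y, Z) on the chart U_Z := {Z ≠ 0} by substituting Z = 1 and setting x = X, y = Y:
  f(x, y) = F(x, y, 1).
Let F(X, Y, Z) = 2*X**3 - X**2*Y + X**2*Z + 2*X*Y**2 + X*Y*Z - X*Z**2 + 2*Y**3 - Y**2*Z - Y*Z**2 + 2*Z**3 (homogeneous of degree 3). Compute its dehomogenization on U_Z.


f(x, y) = 2*x**3 - x**2*y + x**2 + 2*x*y**2 + x*y - x + 2*y**3 - y**2 - y + 2

On U_Z we set Z = 1. Each monomial c·X^i·Y^j·Z^k in F becomes c·x^i·y^j·1^k = c·x^i·y^j.
Substituting Z = 1: F(X, Y, 1) = 2*x**3 - x**2*y + x**2 + 2*x*y**2 + x*y - x + 2*y**3 - y**2 - y + 2.
Note: deg(f) ≤ deg(F) = 3; strict inequality happens when F is divisible by Z (lost terms).


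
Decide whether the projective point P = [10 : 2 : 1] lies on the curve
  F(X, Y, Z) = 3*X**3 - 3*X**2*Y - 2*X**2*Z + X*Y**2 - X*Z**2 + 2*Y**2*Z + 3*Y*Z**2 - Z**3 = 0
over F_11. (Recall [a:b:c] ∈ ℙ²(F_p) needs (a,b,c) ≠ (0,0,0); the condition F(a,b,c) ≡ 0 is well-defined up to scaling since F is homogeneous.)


F(10,2,1) ≡ 10 (mod 11); P is NOT on the curve.

Evaluate F(10, 2, 1) term-by-term (mod 11).
  3*X**3 ↦ 3·1000·1·1 = 3000
  -3*X**2*Y ↦ -3·100·2·1 = -600
  -2*X**2*Z ↦ -2·100·1·1 = -200
  X*Y**2 ↦ 1·10·4·1 = 40
  -X*Z**2 ↦ -1·10·1·1 = -10
  2*Y**2*Z ↦ 2·1·4·1 = 8
  3*Y*Z**2 ↦ 3·1·2·1 = 6
  -Z**3 ↦ -1·1·1·1 = -1
Sum: F(10, 2, 1) = (3000) + (-600) + (-200) + (40) + (-10) + (8) + (6) + (-1) = 2243.
Reducing mod 11: 2243 ≡ 10 (mod 11).
Since F(a, b, c) ≡ 10 ≠ 0 (mod 11), P does NOT lie on the curve.


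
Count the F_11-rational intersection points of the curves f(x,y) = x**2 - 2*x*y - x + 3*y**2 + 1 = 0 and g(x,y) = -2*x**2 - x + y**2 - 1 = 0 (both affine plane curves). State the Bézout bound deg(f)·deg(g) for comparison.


Common zeros: ∅; count = 0; Bézout bound = 4.

deg(f) = 2, deg(g) = 2, so Bézout bound = 4.
Scan x ∈ F_11. For each x, list the y ∈ F_11 with f(x, y) ≡ 0 and those with g(x, y) ≡ 0 (mod 11); the common zeros in that column are the intersection.
  x = 0: f ≡ 0 at y ∈ ∅; g ≡ 0 at y ∈ {1, 10}; common: ∅.
  x = 1: f ≡ 0 at y ∈ {3, 5}; g ≡ 0 at y ∈ {2, 9}; common: ∅.
  x = 2: f ≡ 0 at y ∈ ∅; g ≡ 0 at y ∈ {0}; common: ∅.
  x = 3: f ≡ 0 at y ∈ ∅; g ≡ 0 at y ∈ {0}; common: ∅.
  x = 4: f ≡ 0 at y ∈ ∅; g ≡ 0 at y ∈ {2, 9}; common: ∅.
  x = 5: f ≡ 0 at y ∈ ∅; g ≡ 0 at y ∈ {1, 10}; common: ∅.
  x = 6: f ≡ 0 at y ∈ {1, 3}; g ≡ 0 at y ∈ ∅; common: ∅.
  x = 7: f ≡ 0 at y ∈ ∅; g ≡ 0 at y ∈ ∅; common: ∅.
  x = 8: f ≡ 0 at y ∈ {1, 8}; g ≡ 0 at y ∈ {4, 7}; common: ∅.
  x = 9: f ≡ 0 at y ∈ {8, 9}; g ≡ 0 at y ∈ ∅; common: ∅.
  x = 10: f ≡ 0 at y ∈ {5, 9}; g ≡ 0 at y ∈ ∅; common: ∅.
Collecting: common zeros = ∅, so the count is 0.
Comparison with the Bézout bound: 0 ≤ 4 = deg(f)·deg(g), as expected for curves with no common component (the affine F_11-count falls short of the bound because intersections may lie at infinity, over extension fields, or carry multiplicity).


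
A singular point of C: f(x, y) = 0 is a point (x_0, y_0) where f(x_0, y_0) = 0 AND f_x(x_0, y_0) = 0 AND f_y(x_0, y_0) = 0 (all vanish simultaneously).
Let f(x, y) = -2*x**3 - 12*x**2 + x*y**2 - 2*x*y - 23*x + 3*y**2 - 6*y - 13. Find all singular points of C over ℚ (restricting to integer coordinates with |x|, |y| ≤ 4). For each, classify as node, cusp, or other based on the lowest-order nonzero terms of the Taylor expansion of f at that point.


Singular points: {(-2, 1)}; classification: cusp.

Compute partial derivatives:
  f_x = -6*x**2 - 24*x + y**2 - 2*y - 23.
  f_y = 2*x*y - 2*x + 6*y - 6.
Scan x_0 ∈ {−4, ..., 4}. For each x_0, f_y(x_0, y) is a polynomial in y; find its integer roots y ∈ {−4, ..., 4}, then test f_x and f at those candidates.
  x = -4: f_y(-4, y) = 2 - 2*y; vanishes at y ∈ {1}. (-4, 1): f_x = -24 ≠ 0.
  x = -3: f_y(-3, y) = 0; vanishes at y ∈ {-4, -3, -2, -1, 0, 1, 2, 3, 4}. (-3, -4): f_x = 19 ≠ 0; (-3, -3): f_x = 10 ≠ 0; (-3, -2): f_x = 3 ≠ 0; (-3, -1): f_x = -2 ≠ 0; (-3, 0): f_x = -5 ≠ 0; (-3, 1): f_x = -6 ≠ 0; (-3, 2): f_x = -5 ≠ 0; (-3, 3): f_x = -2 ≠ 0; (-3, 4): f_x = 3 ≠ 0.
  x = -2: f_y(-2, y) = 2*y - 2; vanishes at y ∈ {1}. (-2, 1): f_x = 0, f = 0 — SINGULAR.
  x = -1: f_y(-1, y) = 4*y - 4; vanishes at y ∈ {1}. (-1, 1): f_x = -6 ≠ 0.
  x = 0: f_y(0, y) = 6*y - 6; vanishes at y ∈ {1}. (0, 1): f_x = -24 ≠ 0.
  x = 1: f_y(1, y) = 8*y - 8; vanishes at y ∈ {1}. (1, 1): f_x = -54 ≠ 0.
  x = 2: f_y(2, y) = 10*y - 10; vanishes at y ∈ {1}. (2, 1): f_x = -96 ≠ 0.
  x = 3: f_y(3, y) = 12*y - 12; vanishes at y ∈ {1}. (3, 1): f_x = -150 ≠ 0.
  x = 4: f_y(4, y) = 14*y - 14; vanishes at y ∈ {1}. (4, 1): f_x = -216 ≠ 0.
Only singular point on the grid: (-2, 1).
Classify: substitute x = -2 + u, y = 1 + v and expand: f = -2*u**3 + u*v**2 + v**2.
No constant or linear terms (consistent with a singular point). Quadratic part: v**2. Cubic part: -2*u**3 + u*v**2.
The quadratic part v**2 is a perfect square, so there is a single (double) tangent line v = 0, i.e. y = 1. Restricting the cubic part to that line (v = 0) leaves -2*u**3 ≠ 0, so f is not divisible by v and the branch is v² ≈ 2*u**3 to lowest order — this is a cusp.
Classification: cusp.


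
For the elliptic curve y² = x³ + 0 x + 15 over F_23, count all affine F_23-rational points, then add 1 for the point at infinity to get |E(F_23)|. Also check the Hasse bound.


Affine points = {(1, 4), (1, 19), (2, 0), (5, 5), (5, 18), (6, 1), (6, 22), (7, 6), (7, 17), (9, 10), (9, 13), (10, 7), (10, 16), (11, 9), (11, 14), (12, 8), (12, 15), (13, 2), (13, 21), (15, 3), (15, 20), (17, 11), (17, 12)}; affine count = 23; |E(F_23)| = 24.

Discriminant check: Δ ∝ 4a³ + 27b² = 4·0³ + 27·15² = 4·0 + 27·225 ≡ 3 (mod 23). Nonzero ⇒ E is nonsingular.
For each x ∈ F_23, compute rhs = x³ + 0·x + 15 mod 23, then count y ∈ F_23 with y² ≡ rhs.
  x = 0: rhs = 15, matching y values: none (0 points).
  x = 1: rhs = 16, matching y values: 4, 19 (2 points).
  x = 2: rhs = 0, matching y values: 0 (1 points).
  x = 3: rhs = 19, matching y values: none (0 points).
  x = 4: rhs = 10, matching y values: none (0 points).
  x = 5: rhs = 2, matching y values: 5, 18 (2 points).
  x = 6: rhs = 1, matching y values: 1, 22 (2 points).
  x = 7: rhs = 13, matching y values: 6, 17 (2 points).
  x = 8: rhs = 21, matching y values: none (0 points).
  x = 9: rhs = 8, matching y values: 10, 13 (2 points).
  x = 10: rhs = 3, matching y values: 7, 16 (2 points).
  x = 11: rhs = 12, matching y values: 9, 14 (2 points).
  x = 12: rhs = 18, matching y values: 8, 15 (2 points).
  x = 13: rhs = 4, matching y values: 2, 21 (2 points).
  x = 14: rhs = 22, matching y values: none (0 points).
  x = 15: rhs = 9, matching y values: 3, 20 (2 points).
  x = 16: rhs = 17, matching y values: none (0 points).
  x = 17: rhs = 6, matching y values: 11, 12 (2 points).
  x = 18: rhs = 5, matching y values: none (0 points).
  x = 19: rhs = 20, matching y values: none (0 points).
  x = 20: rhs = 11, matching y values: none (0 points).
  x = 21: rhs = 7, matching y values: none (0 points).
  x = 22: rhs = 14, matching y values: none (0 points).
Total affine count: 23.
Full point count |E(F_23)| = 23 + 1 = 24.
Hasse bound: |24 − (23+1)| = |0| = 0 ≤ 2√23 ≈ 9.5917 ✓.


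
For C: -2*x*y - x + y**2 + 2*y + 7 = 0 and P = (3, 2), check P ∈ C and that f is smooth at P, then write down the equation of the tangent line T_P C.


Tangent line at P: 15 - 5*x = 0.

Step 1: f(3, 2) = 0, so P lies on C.
Step 2: partial derivatives
  f_x(x, y) = -2*y - 1, f_y(x, y) = -2*x + 2*y + 2.
  f_x(P) = -5, f_y(P) = 0 (gradient nonzero, so P is smooth).
Step 3: tangent line at P: -5·(x − 3) + 0·(y − 2) = 0.
Expanding: 15 - 5*x = 0.


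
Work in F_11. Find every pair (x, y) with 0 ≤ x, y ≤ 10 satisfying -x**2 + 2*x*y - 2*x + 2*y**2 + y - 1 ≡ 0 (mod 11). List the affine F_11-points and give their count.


Affine F_11-points: {(0, 6), (0, 10), (2, 5), (2, 9), (3, 4), (3, 9), (6, 5), (7, 10), (10, 0), (10, 6)}; count = 10.

For each of the 121 pairs (x, y) ∈ F_11², evaluate f(x, y) mod 11. Record the zeros.
  x = 0: [0↦10, 1↦2, 2↦9, 3↦9, 4↦2, 5↦10, 6↦0, 7↦5, 8↦3, 9↦5, 10↦0]  zeros at y ∈ {6, 10}
  x = 1: [0↦7, 1↦1, 2↦10, 3↦1, 4↦7, 5↦6, 6↦9, 7↦5, 8↦5, 9↦9, 10↦6]  zeros at y ∈ ∅
  x = 2: [0↦2, 1↦9, 2↦9, 3↦2, 4↦10, 5↦0, 6↦5, 7↦3, 8↦5, 9↦0, 10↦10]  zeros at y ∈ {5, 9}
  x = 3: [0↦6, 1↦4, 2↦6, 3↦1, 4↦0, 5↦3, 6↦10, 7↦10, 8↦3, 9↦0, 10↦1]  zeros at y ∈ {4, 9}
  x = 4: [0↦8, 1↦8, 2↦1, 3↦9, 4↦10, 5↦4, 6↦2, 7↦4, 8↦10, 9↦9, 10↦1]  zeros at y ∈ ∅
  x = 5: [0↦8, 1↦10, 2↦5, 3↦4, 4↦7, 5↦3, 6↦3, 7↦7, 8↦4, 9↦5, 10↦10]  zeros at y ∈ ∅
  x = 6: [0↦6, 1↦10, 2↦7, 3↦8, 4↦2, 5↦0, 6↦2, 7↦8, 8↦7, 9↦10, 10↦6]  zeros at y ∈ {5}
  x = 7: [0↦2, 1↦8, 2↦7, 3↦10, 4↦6, 5↦6, 6↦10, 7↦7, 8↦8, 9↦2, 10↦0]  zeros at y ∈ {10}
  x = 8: [0↦7, 1↦4, 2↦5, 3↦10, 4↦8, 5↦10, 6↦5, 7↦4, 8↦7, 9↦3, 10↦3]  zeros at y ∈ ∅
  x = 9: [0↦10, 1↦9, 2↦1, 3↦8, 4↦8, 5↦1, 6↦9, 7↦10, 8↦4, 9↦2, 10↦4]  zeros at y ∈ ∅
  x = 10: [0↦0, 1↦1, 2↦6, 3↦4, 4↦6, 5↦1, 6↦0, 7↦3, 8↦10, 9↦10, 10↦3]  zeros at y ∈ {0, 6}
Collecting zeros: affine points = {(0, 6), (0, 10), (2, 5), (2, 9), (3, 4), (3, 9), (6, 5), (7, 10), (10, 0), (10, 6)}.
Total count |C(F_11)_aff| = 10.


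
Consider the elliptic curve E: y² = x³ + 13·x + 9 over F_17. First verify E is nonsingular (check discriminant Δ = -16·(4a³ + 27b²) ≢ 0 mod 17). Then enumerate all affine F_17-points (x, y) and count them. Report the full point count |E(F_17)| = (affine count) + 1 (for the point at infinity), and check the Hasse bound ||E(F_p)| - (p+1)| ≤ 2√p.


Affine points = {(0, 3), (0, 14), (2, 3), (2, 14), (7, 1), (7, 16), (8, 8), (8, 9), (10, 0), (11, 2), (11, 15), (15, 3), (15, 14)}; affine count = 13; |E(F_17)| = 14.

Discriminant check: Δ ∝ 4a³ + 27b² = 4·13³ + 27·9² = 4·2197 + 27·81 ≡ 10 (mod 17). Nonzero ⇒ E is nonsingular.
For each x ∈ F_17, compute rhs = x³ + 13·x + 9 mod 17, then count y ∈ F_17 with y² ≡ rhs.
  x = 0: rhs = 9, matching y values: 3, 14 (2 points).
  x = 1: rhs = 6, matching y values: none (0 points).
  x = 2: rhs = 9, matching y values: 3, 14 (2 points).
  x = 3: rhs = 7, matching y values: none (0 points).
  x = 4: rhs = 6, matching y values: none (0 points).
  x = 5: rhs = 12, matching y values: none (0 points).
  x = 6: rhs = 14, matching y values: none (0 points).
  x = 7: rhs = 1, matching y values: 1, 16 (2 points).
  x = 8: rhs = 13, matching y values: 8, 9 (2 points).
  x = 9: rhs = 5, matching y values: none (0 points).
  x = 10: rhs = 0, matching y values: 0 (1 points).
  x = 11: rhs = 4, matching y values: 2, 15 (2 points).
  x = 12: rhs = 6, matching y values: none (0 points).
  x = 13: rhs = 12, matching y values: none (0 points).
  x = 14: rhs = 11, matching y values: none (0 points).
  x = 15: rhs = 9, matching y values: 3, 14 (2 points).
  x = 16: rhs = 12, matching y values: none (0 points).
Total affine count: 13.
Full point count |E(F_17)| = 13 + 1 = 14.
Hasse bound: |14 − (17+1)| = |-4| = 4 ≤ 2√17 ≈ 8.2462 ✓.


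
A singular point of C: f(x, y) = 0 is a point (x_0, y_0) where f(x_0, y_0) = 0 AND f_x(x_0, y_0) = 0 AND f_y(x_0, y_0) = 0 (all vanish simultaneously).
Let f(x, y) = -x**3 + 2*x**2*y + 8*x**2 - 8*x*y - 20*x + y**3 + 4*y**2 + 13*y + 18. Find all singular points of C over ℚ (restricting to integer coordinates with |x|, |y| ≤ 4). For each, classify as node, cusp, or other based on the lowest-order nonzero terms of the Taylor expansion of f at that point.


Singular points: {(2, -1)}; classification: cusp.

Compute partial derivatives:
  f_x = -3*x**2 + 4*x*y + 16*x - 8*y - 20.
  f_y = 2*x**2 - 8*x + 3*y**2 + 8*y + 13.
Scan x_0 ∈ {−4, ..., 4}. For each x_0, f_y(x_0, y) is a polynomial in y; find its integer roots y ∈ {−4, ..., 4}, then test f_x and f at those candidates.
  x = -4: f_y(-4, y) = 3*y**2 + 8*y + 77; no integer root y with |y| ≤ 4.
  x = -3: f_y(-3, y) = 3*y**2 + 8*y + 55; no integer root y with |y| ≤ 4.
  x = -2: f_y(-2, y) = 3*y**2 + 8*y + 37; no integer root y with |y| ≤ 4.
  x = -1: f_y(-1, y) = 3*y**2 + 8*y + 23; no integer root y with |y| ≤ 4.
  x = 0: f_y(0, y) = 3*y**2 + 8*y + 13; no integer root y with |y| ≤ 4.
  x = 1: f_y(1, y) = 3*y**2 + 8*y + 7; no integer root y with |y| ≤ 4.
  x = 2: f_y(2, y) = 3*y**2 + 8*y + 5; vanishes at y ∈ {-1}. (2, -1): f_x = 0, f = 0 — SINGULAR.
  x = 3: f_y(3, y) = 3*y**2 + 8*y + 7; no integer root y with |y| ≤ 4.
  x = 4: f_y(4, y) = 3*y**2 + 8*y + 13; no integer root y with |y| ≤ 4.
Only singular point on the grid: (2, -1).
Classify: substitute x = 2 + u, y = -1 + v and expand: f = -u**3 + 2*u**2*v + v**3 + v**2.
No constant or linear terms (consistent with a singular point). Quadratic part: v**2. Cubic part: -u**3 + 2*u**2*v + v**3.
The quadratic part v**2 is a perfect square, so there is a single (double) tangent line v = 0, i.e. y = -1. Restricting the cubic part to that line (v = 0) leaves -u**3 ≠ 0, so f is not divisible by v and the branch is v² ≈ u**3 to lowest order — this is a cusp.
Classification: cusp.


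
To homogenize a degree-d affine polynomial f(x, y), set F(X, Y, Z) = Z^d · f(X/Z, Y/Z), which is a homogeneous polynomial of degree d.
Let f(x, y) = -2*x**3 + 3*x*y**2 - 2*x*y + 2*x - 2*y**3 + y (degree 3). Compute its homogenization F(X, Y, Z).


F(X, Y, Z) = -2*X**3 + 3*X*Y**2 - 2*X*Y*Z + 2*X*Z**2 - 2*Y**3 + Y*Z**2

deg(f) = 3.
Substitute x = X/Z, y = Y/Z into f, then multiply by Z^3.
  monomial -2·x^3·y^0 ↦ -2·X^3·Y^0·Z^0.
  monomial 3·x^1·y^2 ↦ 3·X^1·Y^2·Z^0.
  monomial -2·x^1·y^1 ↦ -2·X^1·Y^1·Z^1.
  monomial 2·x^1·y^0 ↦ 2·X^1·Y^0·Z^2.
  monomial -2·x^0·y^3 ↦ -2·X^0·Y^3·Z^0.
  monomial 1·x^0·y^1 ↦ 1·X^0·Y^1·Z^2.
Collecting: F(X, Y, Z) = -2*X**3 + 3*X*Y**2 - 2*X*Y*Z + 2*X*Z**2 - 2*Y**3 + Y*Z**2.


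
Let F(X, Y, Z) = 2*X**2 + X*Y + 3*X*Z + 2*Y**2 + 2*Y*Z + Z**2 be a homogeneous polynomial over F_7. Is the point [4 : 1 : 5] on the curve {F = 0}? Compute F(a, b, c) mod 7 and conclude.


F(4,1,5) ≡ 0 (mod 7); P is on the curve.

Evaluate F(4, 1, 5) term-by-term (mod 7).
  2*X**2 ↦ 2·16·1·1 = 32
  X*Y ↦ 1·4·1·1 = 4
  3*X*Z ↦ 3·4·1·5 = 60
  2*Y**2 ↦ 2·1·1·1 = 2
  2*Y*Z ↦ 2·1·1·5 = 10
  Z**2 ↦ 1·1·1·25 = 25
Sum: F(4, 1, 5) = (32) + (4) + (60) + (2) + (10) + (25) = 133.
Reducing mod 7: 133 ≡ 0 (mod 7).
Since F(a, b, c) ≡ 0 (mod 7), P lies on the curve.


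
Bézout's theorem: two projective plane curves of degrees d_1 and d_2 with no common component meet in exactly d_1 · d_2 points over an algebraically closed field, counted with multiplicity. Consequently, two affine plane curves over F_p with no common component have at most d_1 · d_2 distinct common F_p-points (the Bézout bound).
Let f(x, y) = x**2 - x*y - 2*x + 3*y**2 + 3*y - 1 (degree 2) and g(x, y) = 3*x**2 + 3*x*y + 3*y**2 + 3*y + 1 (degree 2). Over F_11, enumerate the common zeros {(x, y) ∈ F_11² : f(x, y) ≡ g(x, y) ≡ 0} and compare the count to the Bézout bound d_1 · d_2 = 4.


Common zeros: ∅; count = 0; Bézout bound = 4.

deg(f) = 2, deg(g) = 2, so Bézout bound = 4.
Scan x ∈ F_11. For each x, list the y ∈ F_11 with f(x, y) ≡ 0 and those with g(x, y) ≡ 0 (mod 11); the common zeros in that column are the intersection.
  x = 0: f ≡ 0 at y ∈ ∅; g ≡ 0 at y ∈ ∅; common: ∅.
  x = 1: f ≡ 0 at y ∈ ∅; g ≡ 0 at y ∈ ∅; common: ∅.
  x = 2: f ≡ 0 at y ∈ ∅; g ≡ 0 at y ∈ ∅; common: ∅.
  x = 3: f ≡ 0 at y ∈ {5, 6}; g ≡ 0 at y ∈ ∅; common: ∅.
  x = 4: f ≡ 0 at y ∈ {5, 10}; g ≡ 0 at y ∈ {3}; common: ∅.
  x = 5: f ≡ 0 at y ∈ {2, 6}; g ≡ 0 at y ∈ ∅; common: ∅.
  x = 6: f ≡ 0 at y ∈ ∅; g ≡ 0 at y ∈ ∅; common: ∅.
  x = 7: f ≡ 0 at y ∈ {1, 4}; g ≡ 0 at y ∈ ∅; common: ∅.
  x = 8: f ≡ 0 at y ∈ {10}; g ≡ 0 at y ∈ ∅; common: ∅.
  x = 9: f ≡ 0 at y ∈ ∅; g ≡ 0 at y ∈ ∅; common: ∅.
  x = 10: f ≡ 0 at y ∈ {2, 4}; g ≡ 0 at y ∈ ∅; common: ∅.
Collecting: common zeros = ∅, so the count is 0.
Comparison with the Bézout bound: 0 ≤ 4 = deg(f)·deg(g), as expected for curves with no common component (the affine F_11-count falls short of the bound because intersections may lie at infinity, over extension fields, or carry multiplicity).


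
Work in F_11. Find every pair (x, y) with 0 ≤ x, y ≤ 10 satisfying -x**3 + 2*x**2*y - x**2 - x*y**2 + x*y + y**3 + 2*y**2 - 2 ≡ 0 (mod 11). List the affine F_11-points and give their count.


Affine F_11-points: {(0, 6), (0, 8), (1, 4), (4, 10), (5, 1), (5, 6), (5, 7), (6, 6), (7, 8), (8, 4), (8, 5), (8, 8), (9, 4), (9, 7), (10, 3), (10, 7), (10, 9)}; count = 17.

For each of the 121 pairs (x, y) ∈ F_11², evaluate f(x, y) mod 11. Record the zeros.
  x = 0: [0↦9, 1↦1, 2↦3, 3↦10, 4↦6, 5↦8, 6↦0, 7↦10, 8↦0, 9↦9, 10↦10]  zeros at y ∈ {6, 8}
  x = 1: [0↦7, 1↦1, 2↦3, 3↦8, 4↦0, 5↦7, 6↦2, 7↦2, 8↦2, 9↦8, 10↦4]  zeros at y ∈ {4}
  x = 2: [0↦8, 1↦8, 2↦3, 3↦10, 4↦2, 5↦7, 6↦9, 7↦3, 8↦6, 9↦2, 10↦8]  zeros at y ∈ ∅
  x = 3: [0↦6, 1↦5, 2↦8, 3↦10, 4↦6, 5↦2, 6↦4, 7↦7, 8↦6, 9↦7, 10↦5]  zeros at y ∈ ∅
  x = 4: [0↦6, 1↦8, 2↦1, 3↦2, 4↦6, 5↦8, 6↦3, 7↦8, 8↦7, 9↦6, 10↦0]  zeros at y ∈ {10}
  x = 5: [0↦2, 1↦0, 2↦9, 3↦2, 4↦7, 5↦8, 6↦0, 7↦0, 8↦3, 9↦4, 10↦9]  zeros at y ∈ {1, 6, 7}
  x = 6: [0↦10, 1↦8, 2↦4, 3↦4, 4↦3, 5↦7, 6↦0, 7↦10, 8↦10, 9↦6, 10↦4]  zeros at y ∈ {6}
  x = 7: [0↦2, 1↦4, 2↦2, 3↦2, 4↦10, 5↦10, 6↦8, 7↦10, 8↦0, 9↦6, 10↦1]  zeros at y ∈ {8}
  x = 8: [0↦5, 1↦4, 2↦8, 3↦1, 4↦0, 5↦0, 6↦7, 7↦5, 8↦0, 9↦9, 10↦5]  zeros at y ∈ {4, 5, 8}
  x = 9: [0↦2, 1↦2, 2↦5, 3↦6, 4↦0, 5↦4, 6↦2, 7↦0, 8↦4, 9↦9, 10↦10]  zeros at y ∈ {4, 7}
  x = 10: [0↦9, 1↦3, 2↦9, 3↦0, 4↦4, 5↦5, 6↦9, 7↦0, 8↦6, 9↦0, 10↦10]  zeros at y ∈ {3, 7, 9}
Collecting zeros: affine points = {(0, 6), (0, 8), (1, 4), (4, 10), (5, 1), (5, 6), (5, 7), (6, 6), (7, 8), (8, 4), (8, 5), (8, 8), (9, 4), (9, 7), (10, 3), (10, 7), (10, 9)}.
Total count |C(F_11)_aff| = 17.


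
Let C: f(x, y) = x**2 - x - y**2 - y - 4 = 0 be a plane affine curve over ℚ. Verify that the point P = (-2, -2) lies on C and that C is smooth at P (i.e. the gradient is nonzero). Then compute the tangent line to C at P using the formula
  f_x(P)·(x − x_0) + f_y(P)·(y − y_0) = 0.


Tangent line at P: -5*x + 3*y - 4 = 0.

Step 1: f(-2, -2) = 0, so P lies on C.
Step 2: partial derivatives
  f_x(x, y) = 2*x - 1, f_y(x, y) = -2*y - 1.
  f_x(P) = -5, f_y(P) = 3 (gradient nonzero, so P is smooth).
Step 3: tangent line at P: -5·(x − -2) + 3·(y − -2) = 0.
Expanding: -5*x + 3*y - 4 = 0.


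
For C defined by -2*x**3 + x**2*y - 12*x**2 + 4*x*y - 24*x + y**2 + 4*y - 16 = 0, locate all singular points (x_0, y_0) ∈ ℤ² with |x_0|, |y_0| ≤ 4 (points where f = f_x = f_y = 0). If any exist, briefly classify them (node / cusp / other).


Singular points: {(-2, 0)}; classification: cusp.

Compute partial derivatives:
  f_x = -6*x**2 + 2*x*y - 24*x + 4*y - 24.
  f_y = x**2 + 4*x + 2*y + 4.
Scan x_0 ∈ {−4, ..., 4}. For each x_0, f_y(x_0, y) is a polynomial in y; find its integer roots y ∈ {−4, ..., 4}, then test f_x and f at those candidates.
  x = -4: f_y(-4, y) = 2*y + 4; vanishes at y ∈ {-2}. (-4, -2): f_x = -16 ≠ 0.
  x = -3: f_y(-3, y) = 2*y + 1; no integer root y with |y| ≤ 4.
  x = -2: f_y(-2, y) = 2*y; vanishes at y ∈ {0}. (-2, 0): f_x = 0, f = 0 — SINGULAR.
  x = -1: f_y(-1, y) = 2*y + 1; no integer root y with |y| ≤ 4.
  x = 0: f_y(0, y) = 2*y + 4; vanishes at y ∈ {-2}. (0, -2): f_x = -32 ≠ 0.
  x = 1: f_y(1, y) = 2*y + 9; no integer root y with |y| ≤ 4.
  x = 2: f_y(2, y) = 2*y + 16; no integer root y with |y| ≤ 4.
  x = 3: f_y(3, y) = 2*y + 25; no integer root y with |y| ≤ 4.
  x = 4: f_y(4, y) = 2*y + 36; no integer root y with |y| ≤ 4.
Only singular point on the grid: (-2, 0).
Classify: substitute x = -2 + u, y = 0 + v and expand: f = -2*u**3 + u**2*v + v**2.
No constant or linear terms (consistent with a singular point). Quadratic part: v**2. Cubic part: -2*u**3 + u**2*v.
The quadratic part v**2 is a perfect square, so there is a single (double) tangent line v = 0, i.e. y = 0. Restricting the cubic part to that line (v = 0) leaves -2*u**3 ≠ 0, so f is not divisible by v and the branch is v² ≈ 2*u**3 to lowest order — this is a cusp.
Classification: cusp.


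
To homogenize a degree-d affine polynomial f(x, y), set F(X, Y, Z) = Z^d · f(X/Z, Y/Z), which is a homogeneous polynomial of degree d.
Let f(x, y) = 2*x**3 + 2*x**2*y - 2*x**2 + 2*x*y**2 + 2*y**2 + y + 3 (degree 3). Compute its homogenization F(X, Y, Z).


F(X, Y, Z) = 2*X**3 + 2*X**2*Y - 2*X**2*Z + 2*X*Y**2 + 2*Y**2*Z + Y*Z**2 + 3*Z**3

deg(f) = 3.
Substitute x = X/Z, y = Y/Z into f, then multiply by Z^3.
  monomial 2·x^3·y^0 ↦ 2·X^3·Y^0·Z^0.
  monomial 2·x^2·y^1 ↦ 2·X^2·Y^1·Z^0.
  monomial -2·x^2·y^0 ↦ -2·X^2·Y^0·Z^1.
  monomial 2·x^1·y^2 ↦ 2·X^1·Y^2·Z^0.
  monomial 2·x^0·y^2 ↦ 2·X^0·Y^2·Z^1.
  monomial 1·x^0·y^1 ↦ 1·X^0·Y^1·Z^2.
  monomial 3·x^0·y^0 ↦ 3·X^0·Y^0·Z^3.
Collecting: F(X, Y, Z) = 2*X**3 + 2*X**2*Y - 2*X**2*Z + 2*X*Y**2 + 2*Y**2*Z + Y*Z**2 + 3*Z**3.


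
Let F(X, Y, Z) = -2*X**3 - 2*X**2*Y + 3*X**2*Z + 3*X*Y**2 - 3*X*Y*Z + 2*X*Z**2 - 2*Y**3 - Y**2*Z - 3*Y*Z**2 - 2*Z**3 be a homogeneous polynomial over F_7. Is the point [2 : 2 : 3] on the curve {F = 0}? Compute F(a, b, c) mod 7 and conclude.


F(2,2,3) ≡ 4 (mod 7); P is NOT on the curve.

Evaluate F(2, 2, 3) term-by-term (mod 7).
  -2*X**3 ↦ -2·8·1·1 = -16
  -2*X**2*Y ↦ -2·4·2·1 = -16
  3*X**2*Z ↦ 3·4·1·3 = 36
  3*X*Y**2 ↦ 3·2·4·1 = 24
  -3*X*Y*Z ↦ -3·2·2·3 = -36
  2*X*Z**2 ↦ 2·2·1·9 = 36
  -2*Y**3 ↦ -2·1·8·1 = -16
  -Y**2*Z ↦ -1·1·4·3 = -12
  -3*Y*Z**2 ↦ -3·1·2·9 = -54
  -2*Z**3 ↦ -2·1·1·27 = -54
Sum: F(2, 2, 3) = (-16) + (-16) + (36) + (24) + (-36) + (36) + (-16) + (-12) + (-54) + (-54) = -108.
Reducing mod 7: -108 ≡ 4 (mod 7).
Since F(a, b, c) ≡ 4 ≠ 0 (mod 7), P does NOT lie on the curve.


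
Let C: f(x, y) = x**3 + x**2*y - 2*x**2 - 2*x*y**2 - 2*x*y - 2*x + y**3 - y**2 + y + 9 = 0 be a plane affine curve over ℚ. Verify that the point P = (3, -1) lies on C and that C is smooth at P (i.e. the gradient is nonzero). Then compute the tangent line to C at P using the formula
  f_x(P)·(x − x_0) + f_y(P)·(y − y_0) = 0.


Tangent line at P: 7*x + 21*y = 0.

Step 1: f(3, -1) = 0, so P lies on C.
Step 2: partial derivatives
  f_x(x, y) = 3*x**2 + 2*x*y - 4*x - 2*y**2 - 2*y - 2, f_y(x, y) = x**2 - 4*x*y - 2*x + 3*y**2 - 2*y + 1.
  f_x(P) = 7, f_y(P) = 21 (gradient nonzero, so P is smooth).
Step 3: tangent line at P: 7·(x − 3) + 21·(y − -1) = 0.
Expanding: 7*x + 21*y = 0.


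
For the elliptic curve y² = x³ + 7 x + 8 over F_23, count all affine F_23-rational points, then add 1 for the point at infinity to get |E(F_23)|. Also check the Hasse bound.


Affine points = {(0, 10), (0, 13), (1, 4), (1, 19), (4, 10), (4, 13), (6, 6), (6, 17), (7, 3), (7, 20), (8, 1), (8, 22), (9, 8), (9, 15), (11, 6), (11, 17), (12, 7), (12, 16), (17, 7), (17, 16), (18, 3), (18, 20), (19, 10), (19, 13), (20, 11), (20, 12), (21, 3), (21, 20), (22, 0)}; affine count = 29; |E(F_23)| = 30.

Discriminant check: Δ ∝ 4a³ + 27b² = 4·7³ + 27·8² = 4·343 + 27·64 ≡ 18 (mod 23). Nonzero ⇒ E is nonsingular.
For each x ∈ F_23, compute rhs = x³ + 7·x + 8 mod 23, then count y ∈ F_23 with y² ≡ rhs.
  x = 0: rhs = 8, matching y values: 10, 13 (2 points).
  x = 1: rhs = 16, matching y values: 4, 19 (2 points).
  x = 2: rhs = 7, matching y values: none (0 points).
  x = 3: rhs = 10, matching y values: none (0 points).
  x = 4: rhs = 8, matching y values: 10, 13 (2 points).
  x = 5: rhs = 7, matching y values: none (0 points).
  x = 6: rhs = 13, matching y values: 6, 17 (2 points).
  x = 7: rhs = 9, matching y values: 3, 20 (2 points).
  x = 8: rhs = 1, matching y values: 1, 22 (2 points).
  x = 9: rhs = 18, matching y values: 8, 15 (2 points).
  x = 10: rhs = 20, matching y values: none (0 points).
  x = 11: rhs = 13, matching y values: 6, 17 (2 points).
  x = 12: rhs = 3, matching y values: 7, 16 (2 points).
  x = 13: rhs = 19, matching y values: none (0 points).
  x = 14: rhs = 21, matching y values: none (0 points).
  x = 15: rhs = 15, matching y values: none (0 points).
  x = 16: rhs = 7, matching y values: none (0 points).
  x = 17: rhs = 3, matching y values: 7, 16 (2 points).
  x = 18: rhs = 9, matching y values: 3, 20 (2 points).
  x = 19: rhs = 8, matching y values: 10, 13 (2 points).
  x = 20: rhs = 6, matching y values: 11, 12 (2 points).
  x = 21: rhs = 9, matching y values: 3, 20 (2 points).
  x = 22: rhs = 0, matching y values: 0 (1 points).
Total affine count: 29.
Full point count |E(F_23)| = 29 + 1 = 30.
Hasse bound: |30 − (23+1)| = |6| = 6 ≤ 2√23 ≈ 9.5917 ✓.


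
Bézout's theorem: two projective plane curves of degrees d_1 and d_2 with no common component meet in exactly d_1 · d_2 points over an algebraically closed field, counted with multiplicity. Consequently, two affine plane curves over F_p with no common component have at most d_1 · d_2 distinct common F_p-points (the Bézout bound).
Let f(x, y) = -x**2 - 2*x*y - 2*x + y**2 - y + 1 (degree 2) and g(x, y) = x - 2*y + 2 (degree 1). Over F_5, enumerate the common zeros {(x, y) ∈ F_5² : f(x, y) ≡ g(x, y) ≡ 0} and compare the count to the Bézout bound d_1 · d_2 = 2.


Common zeros: ∅; count = 0; Bézout bound = 2.

deg(f) = 2, deg(g) = 1, so Bézout bound = 2.
Scan x ∈ F_5. For each x, list the y ∈ F_5 with f(x, y) ≡ 0 and those with g(x, y) ≡ 0 (mod 5); the common zeros in that column are the intersection.
  x = 0: f ≡ 0 at y ∈ ∅; g ≡ 0 at y ∈ {1}; common: ∅.
  x = 1: f ≡ 0 at y ∈ ∅; g ≡ 0 at y ∈ {4}; common: ∅.
  x = 2: f ≡ 0 at y ∈ ∅; g ≡ 0 at y ∈ {2}; common: ∅.
  x = 3: f ≡ 0 at y ∈ {1}; g ≡ 0 at y ∈ {0}; common: ∅.
  x = 4: f ≡ 0 at y ∈ ∅; g ≡ 0 at y ∈ {3}; common: ∅.
Collecting: common zeros = ∅, so the count is 0.
Comparison with the Bézout bound: 0 ≤ 2 = deg(f)·deg(g), as expected for curves with no common component (the affine F_5-count falls short of the bound because intersections may lie at infinity, over extension fields, or carry multiplicity).


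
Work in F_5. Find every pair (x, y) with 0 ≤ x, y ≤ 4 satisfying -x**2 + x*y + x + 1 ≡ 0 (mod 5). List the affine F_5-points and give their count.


Affine F_5-points: {(1, 4), (2, 3), (3, 0), (4, 4)}; count = 4.

For each of the 25 pairs (x, y) ∈ F_5², evaluate f(x, y) mod 5. Record the zeros.
  x = 0: [0↦1, 1↦1, 2↦1, 3↦1, 4↦1]  zeros at y ∈ ∅
  x = 1: [0↦1, 1↦2, 2↦3, 3↦4, 4↦0]  zeros at y ∈ {4}
  x = 2: [0↦4, 1↦1, 2↦3, 3↦0, 4↦2]  zeros at y ∈ {3}
  x = 3: [0↦0, 1↦3, 2↦1, 3↦4, 4↦2]  zeros at y ∈ {0}
  x = 4: [0↦4, 1↦3, 2↦2, 3↦1, 4↦0]  zeros at y ∈ {4}
Collecting zeros: affine points = {(1, 4), (2, 3), (3, 0), (4, 4)}.
Total count |C(F_5)_aff| = 4.


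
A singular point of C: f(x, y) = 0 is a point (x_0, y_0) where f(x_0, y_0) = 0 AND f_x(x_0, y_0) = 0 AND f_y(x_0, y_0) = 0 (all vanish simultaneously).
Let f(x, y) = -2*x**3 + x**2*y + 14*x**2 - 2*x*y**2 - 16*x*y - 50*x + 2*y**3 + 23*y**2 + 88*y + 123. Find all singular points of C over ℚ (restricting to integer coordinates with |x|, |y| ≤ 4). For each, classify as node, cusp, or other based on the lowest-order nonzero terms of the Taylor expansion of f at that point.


Singular points: {(2, -3)}; classification: node.

Compute partial derivatives:
  f_x = -6*x**2 + 2*x*y + 28*x - 2*y**2 - 16*y - 50.
  f_y = x**2 - 4*x*y - 16*x + 6*y**2 + 46*y + 88.
Scan x_0 ∈ {−4, ..., 4}. For each x_0, f_y(x_0, y) is a polynomial in y; find its integer roots y ∈ {−4, ..., 4}, then test f_x and f at those candidates.
  x = -4: f_y(-4, y) = 6*y**2 + 62*y + 168; no integer root y with |y| ≤ 4.
  x = -3: f_y(-3, y) = 6*y**2 + 58*y + 145; no integer root y with |y| ≤ 4.
  x = -2: f_y(-2, y) = 6*y**2 + 54*y + 124; no integer root y with |y| ≤ 4.
  x = -1: f_y(-1, y) = 6*y**2 + 50*y + 105; no integer root y with |y| ≤ 4.
  x = 0: f_y(0, y) = 6*y**2 + 46*y + 88; vanishes at y ∈ {-4}. (0, -4): f_x = -18 ≠ 0.
  x = 1: f_y(1, y) = 6*y**2 + 42*y + 73; no integer root y with |y| ≤ 4.
  x = 2: f_y(2, y) = 6*y**2 + 38*y + 60; vanishes at y ∈ {-3}. (2, -3): f_x = 0, f = 0 — SINGULAR.
  x = 3: f_y(3, y) = 6*y**2 + 34*y + 49; no integer root y with |y| ≤ 4.
  x = 4: f_y(4, y) = 6*y**2 + 30*y + 40; no integer root y with |y| ≤ 4.
Only singular point on the grid: (2, -3).
Classify: substitute x = 2 + u, y = -3 + v and expand: f = -2*u**3 + u**2*v - u**2 - 2*u*v**2 + 2*v**3 + v**2.
No constant or linear terms (consistent with a singular point). Quadratic part: -u**2 + v**2. Cubic part: -2*u**3 + u**2*v - 2*u*v**2 + 2*v**3.
The quadratic part v**2 - u**2 = (v − u)(v + u) splits into two distinct linear factors, so there are two distinct tangent lines y − -3 = ±(x − 2) — this is a node (ordinary double point).
Classification: node.


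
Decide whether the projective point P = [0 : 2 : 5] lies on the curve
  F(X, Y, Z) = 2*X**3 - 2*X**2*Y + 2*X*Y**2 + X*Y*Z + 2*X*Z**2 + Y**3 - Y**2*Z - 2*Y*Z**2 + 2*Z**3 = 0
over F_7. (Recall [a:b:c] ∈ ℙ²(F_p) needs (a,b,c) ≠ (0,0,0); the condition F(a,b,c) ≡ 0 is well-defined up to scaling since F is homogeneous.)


F(0,2,5) ≡ 5 (mod 7); P is NOT on the curve.

Evaluate F(0, 2, 5) term-by-term (mod 7).
  2*X**3 ↦ 2·0·1·1 = 0
  -2*X**2*Y ↦ -2·0·2·1 = 0
  2*X*Y**2 ↦ 2·0·4·1 = 0
  X*Y*Z ↦ 1·0·2·5 = 0
  2*X*Z**2 ↦ 2·0·1·25 = 0
  Y**3 ↦ 1·1·8·1 = 8
  -Y**2*Z ↦ -1·1·4·5 = -20
  -2*Y*Z**2 ↦ -2·1·2·25 = -100
  2*Z**3 ↦ 2·1·1·125 = 250
Sum: F(0, 2, 5) = (0) + (0) + (0) + (0) + (0) + (8) + (-20) + (-100) + (250) = 138.
Reducing mod 7: 138 ≡ 5 (mod 7).
Since F(a, b, c) ≡ 5 ≠ 0 (mod 7), P does NOT lie on the curve.


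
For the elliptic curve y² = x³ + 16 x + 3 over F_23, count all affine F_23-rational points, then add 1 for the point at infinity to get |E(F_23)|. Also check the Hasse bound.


Affine points = {(0, 7), (0, 16), (3, 3), (3, 20), (4, 4), (4, 19), (5, 1), (5, 22), (6, 4), (6, 19), (9, 5), (9, 18), (10, 6), (10, 17), (13, 4), (13, 19), (14, 2), (14, 21), (16, 10), (16, 13), (17, 6), (17, 17), (19, 6), (19, 17), (21, 3), (21, 20), (22, 3), (22, 20)}; affine count = 28; |E(F_23)| = 29.

Discriminant check: Δ ∝ 4a³ + 27b² = 4·16³ + 27·3² = 4·4096 + 27·9 ≡ 21 (mod 23). Nonzero ⇒ E is nonsingular.
For each x ∈ F_23, compute rhs = x³ + 16·x + 3 mod 23, then count y ∈ F_23 with y² ≡ rhs.
  x = 0: rhs = 3, matching y values: 7, 16 (2 points).
  x = 1: rhs = 20, matching y values: none (0 points).
  x = 2: rhs = 20, matching y values: none (0 points).
  x = 3: rhs = 9, matching y values: 3, 20 (2 points).
  x = 4: rhs = 16, matching y values: 4, 19 (2 points).
  x = 5: rhs = 1, matching y values: 1, 22 (2 points).
  x = 6: rhs = 16, matching y values: 4, 19 (2 points).
  x = 7: rhs = 21, matching y values: none (0 points).
  x = 8: rhs = 22, matching y values: none (0 points).
  x = 9: rhs = 2, matching y values: 5, 18 (2 points).
  x = 10: rhs = 13, matching y values: 6, 17 (2 points).
  x = 11: rhs = 15, matching y values: none (0 points).
  x = 12: rhs = 14, matching y values: none (0 points).
  x = 13: rhs = 16, matching y values: 4, 19 (2 points).
  x = 14: rhs = 4, matching y values: 2, 21 (2 points).
  x = 15: rhs = 7, matching y values: none (0 points).
  x = 16: rhs = 8, matching y values: 10, 13 (2 points).
  x = 17: rhs = 13, matching y values: 6, 17 (2 points).
  x = 18: rhs = 5, matching y values: none (0 points).
  x = 19: rhs = 13, matching y values: 6, 17 (2 points).
  x = 20: rhs = 20, matching y values: none (0 points).
  x = 21: rhs = 9, matching y values: 3, 20 (2 points).
  x = 22: rhs = 9, matching y values: 3, 20 (2 points).
Total affine count: 28.
Full point count |E(F_23)| = 28 + 1 = 29.
Hasse bound: |29 − (23+1)| = |5| = 5 ≤ 2√23 ≈ 9.5917 ✓.


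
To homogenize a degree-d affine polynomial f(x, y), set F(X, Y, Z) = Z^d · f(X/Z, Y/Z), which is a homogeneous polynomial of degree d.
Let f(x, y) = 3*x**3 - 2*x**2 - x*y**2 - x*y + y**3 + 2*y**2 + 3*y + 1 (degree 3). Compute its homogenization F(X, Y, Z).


F(X, Y, Z) = 3*X**3 - 2*X**2*Z - X*Y**2 - X*Y*Z + Y**3 + 2*Y**2*Z + 3*Y*Z**2 + Z**3

deg(f) = 3.
Substitute x = X/Z, y = Y/Z into f, then multiply by Z^3.
  monomial 3·x^3·y^0 ↦ 3·X^3·Y^0·Z^0.
  monomial -2·x^2·y^0 ↦ -2·X^2·Y^0·Z^1.
  monomial -1·x^1·y^2 ↦ -1·X^1·Y^2·Z^0.
  monomial -1·x^1·y^1 ↦ -1·X^1·Y^1·Z^1.
  monomial 1·x^0·y^3 ↦ 1·X^0·Y^3·Z^0.
  monomial 2·x^0·y^2 ↦ 2·X^0·Y^2·Z^1.
  monomial 3·x^0·y^1 ↦ 3·X^0·Y^1·Z^2.
  monomial 1·x^0·y^0 ↦ 1·X^0·Y^0·Z^3.
Collecting: F(X, Y, Z) = 3*X**3 - 2*X**2*Z - X*Y**2 - X*Y*Z + Y**3 + 2*Y**2*Z + 3*Y*Z**2 + Z**3.


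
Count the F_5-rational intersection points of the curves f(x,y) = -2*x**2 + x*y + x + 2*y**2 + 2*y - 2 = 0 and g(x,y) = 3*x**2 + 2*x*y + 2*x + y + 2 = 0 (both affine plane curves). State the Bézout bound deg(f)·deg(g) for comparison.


Common zeros: ∅; count = 0; Bézout bound = 4.

deg(f) = 2, deg(g) = 2, so Bézout bound = 4.
Scan x ∈ F_5. For each x, list the y ∈ F_5 with f(x, y) ≡ 0 and those with g(x, y) ≡ 0 (mod 5); the common zeros in that column are the intersection.
  x = 0: f ≡ 0 at y ∈ {2}; g ≡ 0 at y ∈ {3}; common: ∅.
  x = 1: f ≡ 0 at y ∈ ∅; g ≡ 0 at y ∈ {1}; common: ∅.
  x = 2: f ≡ 0 at y ∈ {4}; g ≡ 0 at y ∈ ∅; common: ∅.
  x = 3: f ≡ 0 at y ∈ {1, 4}; g ≡ 0 at y ∈ {0}; common: ∅.
  x = 4: f ≡ 0 at y ∈ {0, 2}; g ≡ 0 at y ∈ {3}; common: ∅.
Collecting: common zeros = ∅, so the count is 0.
Comparison with the Bézout bound: 0 ≤ 4 = deg(f)·deg(g), as expected for curves with no common component (the affine F_5-count falls short of the bound because intersections may lie at infinity, over extension fields, or carry multiplicity).


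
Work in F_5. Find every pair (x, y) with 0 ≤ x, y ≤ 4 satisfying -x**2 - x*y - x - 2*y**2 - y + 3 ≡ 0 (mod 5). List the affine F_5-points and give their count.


Affine F_5-points: {(0, 1), (2, 3), (3, 1), (3, 2), (4, 2), (4, 3)}; count = 6.

For each of the 25 pairs (x, y) ∈ F_5², evaluate f(x, y) mod 5. Record the zeros.
  x = 0: [0↦3, 1↦0, 2↦3, 3↦2, 4↦2]  zeros at y ∈ {1}
  x = 1: [0↦1, 1↦2, 2↦4, 3↦2, 4↦1]  zeros at y ∈ ∅
  x = 2: [0↦2, 1↦2, 2↦3, 3↦0, 4↦3]  zeros at y ∈ {3}
  x = 3: [0↦1, 1↦0, 2↦0, 3↦1, 4↦3]  zeros at y ∈ {1, 2}
  x = 4: [0↦3, 1↦1, 2↦0, 3↦0, 4↦1]  zeros at y ∈ {2, 3}
Collecting zeros: affine points = {(0, 1), (2, 3), (3, 1), (3, 2), (4, 2), (4, 3)}.
Total count |C(F_5)_aff| = 6.


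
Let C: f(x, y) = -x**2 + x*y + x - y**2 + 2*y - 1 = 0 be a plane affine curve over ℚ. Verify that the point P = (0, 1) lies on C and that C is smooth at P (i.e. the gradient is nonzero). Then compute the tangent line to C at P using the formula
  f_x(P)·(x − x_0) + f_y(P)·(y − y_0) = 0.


Tangent line at P: 2*x = 0.

Step 1: f(0, 1) = 0, so P lies on C.
Step 2: partial derivatives
  f_x(x, y) = -2*x + y + 1, f_y(x, y) = x - 2*y + 2.
  f_x(P) = 2, f_y(P) = 0 (gradient nonzero, so P is smooth).
Step 3: tangent line at P: 2·(x − 0) + 0·(y − 1) = 0.
Expanding: 2*x = 0.


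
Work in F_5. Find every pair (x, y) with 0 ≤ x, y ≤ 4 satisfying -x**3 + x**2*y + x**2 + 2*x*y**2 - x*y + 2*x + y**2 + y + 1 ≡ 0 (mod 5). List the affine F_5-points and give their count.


Affine F_5-points: {(1, 4), (2, 3)}; count = 2.

For each of the 25 pairs (x, y) ∈ F_5², evaluate f(x, y) mod 5. Record the zeros.
  x = 0: [0↦1, 1↦3, 2↦2, 3↦3, 4↦1]  zeros at y ∈ ∅
  x = 1: [0↦3, 1↦2, 2↦2, 3↦3, 4↦0]  zeros at y ∈ {4}
  x = 2: [0↦1, 1↦4, 2↦2, 3↦0, 4↦3]  zeros at y ∈ {3}
  x = 3: [0↦4, 1↦3, 2↦1, 3↦3, 4↦4]  zeros at y ∈ ∅
  x = 4: [0↦1, 1↦3, 2↦3, 3↦1, 4↦2]  zeros at y ∈ ∅
Collecting zeros: affine points = {(1, 4), (2, 3)}.
Total count |C(F_5)_aff| = 2.


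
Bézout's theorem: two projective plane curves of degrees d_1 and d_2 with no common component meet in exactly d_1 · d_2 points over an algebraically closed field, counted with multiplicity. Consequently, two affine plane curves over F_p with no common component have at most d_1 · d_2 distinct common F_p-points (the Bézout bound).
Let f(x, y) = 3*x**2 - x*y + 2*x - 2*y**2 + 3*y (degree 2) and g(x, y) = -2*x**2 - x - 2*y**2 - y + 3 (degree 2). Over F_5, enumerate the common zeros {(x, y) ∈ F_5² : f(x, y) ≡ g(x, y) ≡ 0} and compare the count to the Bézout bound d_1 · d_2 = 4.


Common zeros: {(1, 0), (2, 1)}; count = 2; Bézout bound = 4.

deg(f) = 2, deg(g) = 2, so Bézout bound = 4.
Scan x ∈ F_5. For each x, list the y ∈ F_5 with f(x, y) ≡ 0 and those with g(x, y) ≡ 0 (mod 5); the common zeros in that column are the intersection.
  x = 0: f ≡ 0 at y ∈ {0, 4}; g ≡ 0 at y ∈ {1}; common: ∅.
  x = 1: f ≡ 0 at y ∈ {0, 1}; g ≡ 0 at y ∈ {0, 2}; common: {0}.
  x = 2: f ≡ 0 at y ∈ {1, 2}; g ≡ 0 at y ∈ {1}; common: {1}.
  x = 3: f ≡ 0 at y ∈ {2, 3}; g ≡ 0 at y ∈ ∅; common: ∅.
  x = 4: f ≡ 0 at y ∈ {3, 4}; g ≡ 0 at y ∈ ∅; common: ∅.
Collecting: common zeros = {(1, 0), (2, 1)}, so the count is 2.
Comparison with the Bézout bound: 2 ≤ 4 = deg(f)·deg(g), as expected for curves with no common component (the affine F_5-count falls short of the bound because intersections may lie at infinity, over extension fields, or carry multiplicity).
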